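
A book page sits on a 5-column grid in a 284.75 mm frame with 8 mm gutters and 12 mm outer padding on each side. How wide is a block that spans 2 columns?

Subtract both margins: 284.75 − 2·12 = 260.75 mm.
5 columns + 4 gutters: 5c + 4·8 = 260.75.
5c = 260.75 − 32 = 228.75, so c = 45.75 mm.
2-column span = 2·45.75 + 1·8 = 99.5 mm.

99.5 mm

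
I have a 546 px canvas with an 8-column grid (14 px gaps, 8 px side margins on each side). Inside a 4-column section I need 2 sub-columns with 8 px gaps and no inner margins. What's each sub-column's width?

125 px

Outer content = 546 − 2·8 = 530 px.
8 columns + 7 gaps: 8c + 7·14 = 530.
8c = 530 − 98 = 432, so c = 54 px.
4 columns plus 3 gaps: 216 + 42 = 258 px.
2 columns + 1 gap: 2d + 1·8 = 258.
2d = 258 − 8 = 250, so d = 125 px.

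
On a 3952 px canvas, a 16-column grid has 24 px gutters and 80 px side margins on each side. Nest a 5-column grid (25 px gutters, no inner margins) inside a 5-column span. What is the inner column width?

213.7 px

Inside the margins: 3952 − 160 = 3792 px.
Subtracting 15 gutters of 24 leaves 3432 for 16 columns, so c = 214.5 px.
Span of 5: 5·214.5 + 4·24 = 1072.5 + 96 = 1168.5 px.
5 columns + 4 gutters: 5d + 4·25 = 1168.5.
5d = 1168.5 − 100 = 1068.5, so d = 213.7 px.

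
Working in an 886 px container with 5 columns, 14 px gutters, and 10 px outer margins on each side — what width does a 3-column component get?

514 px

Inside the margins: 886 − 20 = 866 px.
Subtracting 4 gutters of 14 leaves 810 for 5 columns, so c = 162 px.
Span of 3: 3·162 + 2·14 = 486 + 28 = 514 px.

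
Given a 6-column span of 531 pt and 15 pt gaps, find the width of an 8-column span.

713 pt

Subtracting 5 gaps of 15 leaves 456 for 6 columns, so c = 76 pt.
8-column span = 8·76 + 7·15 = 713 pt.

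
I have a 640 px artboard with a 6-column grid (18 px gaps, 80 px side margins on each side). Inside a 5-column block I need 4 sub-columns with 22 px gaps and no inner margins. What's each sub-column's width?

82.75 px

Take off 160 px of margins, leaving 480 px.
6 columns + 5 gaps: 6c + 5·18 = 480.
6c = 480 − 90 = 390, so c = 65 px.
Span of 5: 5·65 + 4·18 = 325 + 72 = 397 px.
4d + 3·22 = 397 → 4d = 331 → d = 82.75 px.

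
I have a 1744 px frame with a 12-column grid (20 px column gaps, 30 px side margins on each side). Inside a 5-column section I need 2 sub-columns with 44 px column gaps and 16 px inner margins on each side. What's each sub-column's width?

Subtract both margins: 1744 − 2·30 = 1684 px.
Subtracting 11 column gaps of 20 leaves 1464 for 12 columns, so c = 122 px.
Span of 5: 5·122 + 4·20 = 610 + 80 = 690 px.
Inner content = 690 − 2·16 = 658 px.
658 − 1·44 = 614; ÷2 gives d = 307 px.

307 px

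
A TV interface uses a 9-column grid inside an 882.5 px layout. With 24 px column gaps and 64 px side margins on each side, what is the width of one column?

Subtract both margins: 882.5 − 2·64 = 754.5 px.
9c + 8·24 = 754.5 → 9c = 562.5 → c = 62.5 px.

62.5 px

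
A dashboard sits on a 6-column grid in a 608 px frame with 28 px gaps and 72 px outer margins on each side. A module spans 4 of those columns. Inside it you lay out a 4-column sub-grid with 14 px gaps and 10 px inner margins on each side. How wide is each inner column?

59.5 px

Subtract both margins: 608 − 2·72 = 464 px.
6c + 5·28 = 464 → 6c = 324 → c = 54 px.
Span of 4: 4·54 + 3·28 = 216 + 84 = 300 px.
Inner content = 300 − 2·10 = 280 px.
280 − 3·14 = 238; ÷4 gives d = 59.5 px.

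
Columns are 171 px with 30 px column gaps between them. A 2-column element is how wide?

2 columns plus 1 column gap: 342 + 30 = 372 px.

372 px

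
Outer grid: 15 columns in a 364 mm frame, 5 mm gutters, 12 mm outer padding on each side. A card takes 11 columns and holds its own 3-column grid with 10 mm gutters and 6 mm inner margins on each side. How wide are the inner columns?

72 mm

Outer content = 364 − 2·12 = 340 mm.
15c + 14·5 = 340 → 15c = 270 → c = 18 mm.
11 columns plus 10 gutters: 198 + 50 = 248 mm.
Inner content = 248 − 2·6 = 236 mm.
3d + 2·10 = 236 → 3d = 216 → d = 72 mm.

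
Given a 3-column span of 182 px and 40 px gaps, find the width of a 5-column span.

Subtracting 2 gaps of 40 leaves 102 for 3 columns, so c = 34 px.
Span of 5: 5·34 + 4·40 = 170 + 160 = 330 px.

330 px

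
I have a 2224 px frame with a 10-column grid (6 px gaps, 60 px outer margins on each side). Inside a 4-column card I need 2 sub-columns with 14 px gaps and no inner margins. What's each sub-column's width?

412 px

Take off 120 px of margins, leaving 2104 px.
10 columns + 9 gaps: 10c + 9·6 = 2104.
10c = 2104 − 54 = 2050, so c = 205 px.
4 columns plus 3 gaps: 820 + 18 = 838 px.
838 − 1·14 = 824; ÷2 gives d = 412 px.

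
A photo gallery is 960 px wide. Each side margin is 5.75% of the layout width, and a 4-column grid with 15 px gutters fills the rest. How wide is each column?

Each margin = 5.75% of 960 = 55.2 px; content = 960 − 2·55.2 = 849.6 px.
4c + 3·15 = 849.6 → 4c = 804.6 → c = 201.15 px.

201.15 px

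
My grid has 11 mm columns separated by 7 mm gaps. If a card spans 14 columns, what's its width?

14-column span = 14·11 + 13·7 = 245 mm.

245 mm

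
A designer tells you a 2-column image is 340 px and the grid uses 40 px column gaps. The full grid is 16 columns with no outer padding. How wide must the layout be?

Subtracting 1 column gap of 40 leaves 300 for 2 columns, so c = 150 px.
Total width: 16·150 + 15·40 = 3000 px.

3000 px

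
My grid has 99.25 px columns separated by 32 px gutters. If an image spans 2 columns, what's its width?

230.5 px

2 columns plus 1 gutter: 198.5 + 32 = 230.5 px.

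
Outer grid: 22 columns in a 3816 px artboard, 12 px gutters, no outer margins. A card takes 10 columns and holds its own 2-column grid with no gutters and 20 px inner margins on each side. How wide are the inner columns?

844 px

3816 − 21·12 = 3564; ÷22 gives c = 162 px.
Span of 10: 10·162 + 9·12 = 1620 + 108 = 1728 px.
Inner content = 1728 − 2·20 = 1688 px.
With no gutters, each column is 1688/2 = 844 px.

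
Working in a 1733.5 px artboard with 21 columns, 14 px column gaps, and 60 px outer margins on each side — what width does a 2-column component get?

Take off 120 px of margins, leaving 1613.5 px.
21c + 20·14 = 1613.5 → 21c = 1333.5 → c = 63.5 px.
Span of 2: 2·63.5 + 1·14 = 127 + 14 = 141 px.

141 px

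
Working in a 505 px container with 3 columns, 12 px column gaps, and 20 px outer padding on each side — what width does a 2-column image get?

306 px

Content width = 505 − 2·20 = 465 px.
3c + 2·12 = 465 → 3c = 441 → c = 147 px.
Span of 2: 2·147 + 1·12 = 294 + 12 = 306 px.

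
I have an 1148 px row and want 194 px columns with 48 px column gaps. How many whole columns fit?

4 columns

Each extra column adds 194 + 48 = 242 px.
(1148 + 48) / 242 = 4.94, so 4 columns fit.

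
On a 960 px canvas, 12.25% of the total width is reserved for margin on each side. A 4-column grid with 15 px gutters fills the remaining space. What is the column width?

Margins: 12.25% × 960 = 117.6 px each, so content = 960 − 235.2 = 724.8 px.
4c + 3·15 = 724.8 → 4c = 679.8 → c = 169.95 px.

169.95 px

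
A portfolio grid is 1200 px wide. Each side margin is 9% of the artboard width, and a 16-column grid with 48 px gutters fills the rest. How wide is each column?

Margins: 9% × 1200 = 108 px each, so content = 1200 − 216 = 984 px.
16c + 15·48 = 984 → 16c = 264 → c = 16.5 px.

16.5 px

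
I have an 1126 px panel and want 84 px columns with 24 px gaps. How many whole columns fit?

10 columns

10 columns: 10·84 + 9·24 = 1056 px ≤ 1126.
11 columns: 1164 px > 1126. So 10.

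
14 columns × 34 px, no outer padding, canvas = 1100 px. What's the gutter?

14 columns take 14·34 = 476 px; remaining 624 splits into 13 gutters.
g = 624 / 13 = 48 px.

48 px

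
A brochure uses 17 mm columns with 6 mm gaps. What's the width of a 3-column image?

Span of 3: 3·17 + 2·6 = 51 + 12 = 63 mm.

63 mm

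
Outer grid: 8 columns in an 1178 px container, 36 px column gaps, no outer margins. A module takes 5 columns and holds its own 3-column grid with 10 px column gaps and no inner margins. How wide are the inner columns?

8c + 7·36 = 1178 → 8c = 926 → c = 115.75 px.
5 columns plus 4 column gaps: 578.75 + 144 = 722.75 px.
722.75 − 2·10 = 702.75; ÷3 gives d = 234.25 px.

234.25 px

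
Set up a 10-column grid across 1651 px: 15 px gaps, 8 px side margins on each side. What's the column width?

Content width = 1651 − 2·8 = 1635 px.
1635 − 9·15 = 1500; ÷10 gives c = 150 px.

150 px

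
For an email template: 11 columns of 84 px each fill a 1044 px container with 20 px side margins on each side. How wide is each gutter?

Take off 40 px of margins, leaving 1004 px.
11 columns take 11·84 = 924 px; remaining 80 splits into 10 gutters.
g = 80 / 10 = 8 px.

8 px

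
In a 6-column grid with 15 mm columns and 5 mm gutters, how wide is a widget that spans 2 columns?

2 columns plus 1 gutter: 30 + 5 = 35 mm.

35 mm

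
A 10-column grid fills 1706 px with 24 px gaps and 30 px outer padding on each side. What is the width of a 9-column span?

1479 px

Inside the margins: 1706 − 60 = 1646 px.
10c + 9·24 = 1646 → 10c = 1430 → c = 143 px.
9-column span = 9·143 + 8·24 = 1479 px.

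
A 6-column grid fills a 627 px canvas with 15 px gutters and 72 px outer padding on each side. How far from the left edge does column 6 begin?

487 px

Inside the margins: 627 − 144 = 483 px.
6 columns + 5 gutters: 6c + 5·15 = 483.
6c = 483 − 75 = 408, so c = 68 px.
Before column 6: the margin + 5 columns + 5 gutters.
Offset = 72 + 5·(68 + 15) = 72 + 415 = 487 px.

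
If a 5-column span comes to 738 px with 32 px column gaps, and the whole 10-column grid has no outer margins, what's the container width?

1508 px

Subtracting 4 column gaps of 32 leaves 610 for 5 columns, so c = 122 px.
Total width: 10·122 + 9·32 = 1508 px.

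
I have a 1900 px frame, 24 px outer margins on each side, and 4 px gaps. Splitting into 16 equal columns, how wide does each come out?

Content width = 1900 − 2·24 = 1852 px.
1852 − 15·4 = 1792; ÷16 gives c = 112 px.

112 px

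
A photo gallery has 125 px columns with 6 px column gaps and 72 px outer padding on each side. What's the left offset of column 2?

Column 2 starts at margin + 1·(column + gutter) = 72 + 1·131 = 203 px.

203 px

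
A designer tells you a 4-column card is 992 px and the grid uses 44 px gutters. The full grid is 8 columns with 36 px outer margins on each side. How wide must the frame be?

2100 px

992 − 3·44 = 860; ÷4 gives c = 215 px.
Total width: 2·36 + 8·215 + 7·44 = 2100 px.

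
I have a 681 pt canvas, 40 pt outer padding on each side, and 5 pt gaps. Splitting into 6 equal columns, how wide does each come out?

96 pt

Subtract both margins: 681 − 2·40 = 601 pt.
601 − 5·5 = 576; ÷6 gives c = 96 pt.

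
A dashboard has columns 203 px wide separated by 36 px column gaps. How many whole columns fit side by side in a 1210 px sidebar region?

5 columns: 5·203 + 4·36 = 1159 px ≤ 1210.
6 columns: 1398 px > 1210. So 5.

5 columns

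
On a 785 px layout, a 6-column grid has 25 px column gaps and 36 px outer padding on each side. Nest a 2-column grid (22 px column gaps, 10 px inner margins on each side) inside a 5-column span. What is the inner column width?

Subtract both margins: 785 − 2·36 = 713 px.
713 − 5·25 = 588; ÷6 gives c = 98 px.
5 columns plus 4 column gaps: 490 + 100 = 590 px.
Inner content = 590 − 2·10 = 570 px.
2 columns + 1 column gap: 2d + 1·22 = 570.
2d = 570 − 22 = 548, so d = 274 px.

274 px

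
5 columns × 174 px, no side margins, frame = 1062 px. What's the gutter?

5·174 + 4g = 1062 → 4g = 192 → g = 48 px.

48 px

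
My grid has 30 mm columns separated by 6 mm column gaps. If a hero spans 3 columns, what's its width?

102 mm

Span of 3: 3·30 + 2·6 = 90 + 12 = 102 mm.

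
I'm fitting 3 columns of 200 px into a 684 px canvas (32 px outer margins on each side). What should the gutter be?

10 px

Inside the margins: 684 − 64 = 620 px.
Columns use 600 px, leaving 20 px across 2 gutters = 10 px each.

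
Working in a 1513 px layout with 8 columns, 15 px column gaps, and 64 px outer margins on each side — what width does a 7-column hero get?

Subtract both margins: 1513 − 2·64 = 1385 px.
8 columns + 7 column gaps: 8c + 7·15 = 1385.
8c = 1385 − 105 = 1280, so c = 160 px.
7-column span = 7·160 + 6·15 = 1210 px.

1210 px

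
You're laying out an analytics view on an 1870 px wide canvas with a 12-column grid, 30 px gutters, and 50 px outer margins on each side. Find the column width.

120 px

Content width = 1870 − 2·50 = 1770 px.
12 columns + 11 gutters: 12c + 11·30 = 1770.
12c = 1770 − 330 = 1440, so c = 120 px.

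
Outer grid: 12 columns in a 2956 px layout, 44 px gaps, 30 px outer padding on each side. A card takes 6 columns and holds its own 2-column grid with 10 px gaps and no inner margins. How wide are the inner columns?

708 px

Outer content = 2956 − 2·30 = 2896 px.
12c + 11·44 = 2896 → 12c = 2412 → c = 201 px.
6-column span = 6·201 + 5·44 = 1426 px.
1426 − 1·10 = 1416; ÷2 gives d = 708 px.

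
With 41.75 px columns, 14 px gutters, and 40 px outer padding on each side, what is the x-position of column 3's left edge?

151.5 px

Column 3 starts at margin + 2·(column + gutter) = 40 + 2·55.75 = 151.5 px.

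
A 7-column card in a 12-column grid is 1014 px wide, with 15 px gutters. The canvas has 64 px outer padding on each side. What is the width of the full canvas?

Subtracting 6 gutters of 15 leaves 924 for 7 columns, so c = 132 px.
Canvas = 2·64 + 12·132 + 11·15 = 128 + 1584 + 165 = 1877 px.

1877 px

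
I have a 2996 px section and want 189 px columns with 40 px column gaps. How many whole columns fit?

13 columns

k columns need k·189 + (k−1)·40 = k·229 − 40.
k·229 − 40 ≤ 2996 → k ≤ 3036 / 229 ≈ 13.26, so k = 13.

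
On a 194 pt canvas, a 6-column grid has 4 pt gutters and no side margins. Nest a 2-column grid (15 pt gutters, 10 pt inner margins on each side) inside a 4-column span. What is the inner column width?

Subtracting 5 gutters of 4 leaves 174 for 6 columns, so c = 29 pt.
4-column span = 4·29 + 3·4 = 128 pt.
Inner content = 128 − 2·10 = 108 pt.
Subtracting 1 gutter of 15 leaves 93 for 2 columns, so d = 46.5 pt.

46.5 pt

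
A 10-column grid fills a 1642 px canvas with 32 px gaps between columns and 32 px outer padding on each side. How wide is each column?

129 px

Content width = 1642 − 2·32 = 1578 px.
Subtracting 9 gaps of 32 leaves 1290 for 10 columns, so c = 129 px.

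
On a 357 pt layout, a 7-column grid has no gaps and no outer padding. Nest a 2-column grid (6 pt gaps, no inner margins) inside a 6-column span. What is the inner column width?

357 / 7 = 51 pt per column.
6-column span = 6·51 = 306 pt.
2 columns + 1 gap: 2d + 1·6 = 306.
2d = 306 − 6 = 300, so d = 150 pt.

150 pt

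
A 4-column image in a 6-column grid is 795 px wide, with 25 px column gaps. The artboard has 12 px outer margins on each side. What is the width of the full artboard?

4c + 3·25 = 795 → 4c = 720 → c = 180 px.
Total width: 2·12 + 6·180 + 5·25 = 1229 px.

1229 px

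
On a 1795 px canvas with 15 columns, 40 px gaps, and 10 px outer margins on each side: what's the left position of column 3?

252 px

Take off 20 px of margins, leaving 1775 px.
15 columns + 14 gaps: 15c + 14·40 = 1775.
15c = 1775 − 560 = 1215, so c = 81 px.
Before column 3: the margin + 2 columns + 2 gaps.
Offset = 10 + 2·(81 + 40) = 10 + 242 = 252 px.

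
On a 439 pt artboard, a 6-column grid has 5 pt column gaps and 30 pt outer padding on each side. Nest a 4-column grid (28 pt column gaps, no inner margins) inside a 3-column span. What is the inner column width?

Take off 60 pt of margins, leaving 379 pt.
6 columns + 5 column gaps: 6c + 5·5 = 379.
6c = 379 − 25 = 354, so c = 59 pt.
3-column span = 3·59 + 2·5 = 187 pt.
4d + 3·28 = 187 → 4d = 103 → d = 25.75 pt.

25.75 pt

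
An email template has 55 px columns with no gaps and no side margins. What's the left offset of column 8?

No margin, so column 8 starts at 7·(column + gutter) = 7·55 = 385 px.

385 px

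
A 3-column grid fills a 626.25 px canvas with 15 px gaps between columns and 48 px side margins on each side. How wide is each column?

166.75 px

Subtract both margins: 626.25 − 2·48 = 530.25 px.
530.25 − 2·15 = 500.25; ÷3 gives c = 166.75 px.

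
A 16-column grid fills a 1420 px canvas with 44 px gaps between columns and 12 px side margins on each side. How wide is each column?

46 px

Content width = 1420 − 2·12 = 1396 px.
1396 − 15·44 = 736; ÷16 gives c = 46 px.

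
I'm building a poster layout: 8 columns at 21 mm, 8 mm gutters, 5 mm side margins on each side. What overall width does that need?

Total width: 2·5 + 8·21 + 7·8 = 234 mm.

234 mm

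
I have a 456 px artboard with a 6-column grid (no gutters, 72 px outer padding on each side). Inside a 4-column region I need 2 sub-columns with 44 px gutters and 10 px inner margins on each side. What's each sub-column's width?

72 px

Subtract both margins: 456 − 2·72 = 312 px.
With no gutters, each column is 312/6 = 52 px.
With no gutters, 4 columns span 4·52 = 208 px.
Inner content = 208 − 2·10 = 188 px.
2d + 1·44 = 188 → 2d = 144 → d = 72 px.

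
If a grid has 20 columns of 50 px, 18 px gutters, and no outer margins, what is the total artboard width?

1342 px

Summing: 1000 + 342 = 1342 px.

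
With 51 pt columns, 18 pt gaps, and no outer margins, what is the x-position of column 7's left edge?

Before column 7: 6 columns + 6 gaps.
Offset = 6·(51 + 18) = 6·69 = 414 pt.

414 pt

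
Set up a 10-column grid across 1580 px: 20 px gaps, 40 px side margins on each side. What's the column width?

Content width = 1580 − 2·40 = 1500 px.
10 columns + 9 gaps: 10c + 9·20 = 1500.
10c = 1500 − 180 = 1320, so c = 132 px.

132 px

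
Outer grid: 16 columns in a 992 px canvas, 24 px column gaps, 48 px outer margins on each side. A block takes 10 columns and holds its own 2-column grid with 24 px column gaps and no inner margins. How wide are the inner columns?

Take off 96 px of margins, leaving 896 px.
16c + 15·24 = 896 → 16c = 536 → c = 33.5 px.
10 columns plus 9 column gaps: 335 + 216 = 551 px.
551 − 1·24 = 527; ÷2 gives d = 263.5 px.

263.5 px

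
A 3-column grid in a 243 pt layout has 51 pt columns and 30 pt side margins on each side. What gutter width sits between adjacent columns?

15 pt

Content width = 243 − 2·30 = 183 pt.
3·51 + 2g = 183 → 2g = 30 → g = 15 pt.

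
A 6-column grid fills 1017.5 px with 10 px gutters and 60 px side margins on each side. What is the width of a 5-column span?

Subtract both margins: 1017.5 − 2·60 = 897.5 px.
6c + 5·10 = 897.5 → 6c = 847.5 → c = 141.25 px.
5-column span = 5·141.25 + 4·10 = 746.25 px.

746.25 px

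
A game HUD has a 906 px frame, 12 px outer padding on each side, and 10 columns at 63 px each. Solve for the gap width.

28 px

Content width = 906 − 2·12 = 882 px.
10·63 + 9g = 882 → 9g = 252 → g = 28 px.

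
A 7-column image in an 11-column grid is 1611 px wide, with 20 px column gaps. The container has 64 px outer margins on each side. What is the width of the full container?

2671 px

7c + 6·20 = 1611 → 7c = 1491 → c = 213 px.
Container = 2·64 + 11·213 + 10·20 = 128 + 2343 + 200 = 2671 px.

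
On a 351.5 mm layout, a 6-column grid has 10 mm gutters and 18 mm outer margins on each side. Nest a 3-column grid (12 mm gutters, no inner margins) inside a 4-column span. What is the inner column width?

Take off 36 mm of margins, leaving 315.5 mm.
Subtracting 5 gutters of 10 leaves 265.5 for 6 columns, so c = 44.25 mm.
Span of 4: 4·44.25 + 3·10 = 177 + 30 = 207 mm.
Subtracting 2 gutters of 12 leaves 183 for 3 columns, so d = 61 mm.

61 mm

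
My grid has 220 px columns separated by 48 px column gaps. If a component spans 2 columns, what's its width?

488 px

2 columns plus 1 column gap: 440 + 48 = 488 px.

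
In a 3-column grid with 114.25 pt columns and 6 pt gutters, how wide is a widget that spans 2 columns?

2 columns plus 1 gutter: 228.5 + 6 = 234.5 pt.

234.5 pt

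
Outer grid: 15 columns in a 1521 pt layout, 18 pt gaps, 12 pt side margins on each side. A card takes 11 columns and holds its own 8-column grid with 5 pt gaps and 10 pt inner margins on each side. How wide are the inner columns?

Inside the margins: 1521 − 24 = 1497 pt.
1497 − 14·18 = 1245; ÷15 gives c = 83 pt.
11-column span = 11·83 + 10·18 = 1093 pt.
Inner content = 1093 − 2·10 = 1073 pt.
Subtracting 7 gaps of 5 leaves 1038 for 8 columns, so d = 129.75 pt.

129.75 pt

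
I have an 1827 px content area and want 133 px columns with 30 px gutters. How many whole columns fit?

11 columns

Each extra column adds 133 + 30 = 163 px.
(1827 + 30) / 163 = 11.39, so 11 columns fit.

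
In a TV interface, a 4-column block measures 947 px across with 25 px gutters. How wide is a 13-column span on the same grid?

3134 px

4 columns + 3 gutters: 4c + 3·25 = 947.
4c = 947 − 75 = 872, so c = 218 px.
13-column span = 13·218 + 12·25 = 3134 px.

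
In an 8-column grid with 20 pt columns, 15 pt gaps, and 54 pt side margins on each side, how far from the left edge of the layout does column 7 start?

264 pt

Before column 7: the margin + 6 columns + 6 gaps.
Offset = 54 + 6·(20 + 15) = 54 + 210 = 264 pt.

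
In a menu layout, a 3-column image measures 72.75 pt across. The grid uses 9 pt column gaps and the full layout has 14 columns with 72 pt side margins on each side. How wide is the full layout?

Subtracting 2 column gaps of 9 leaves 54.75 for 3 columns, so c = 18.25 pt.
Total width: 2·72 + 14·18.25 + 13·9 = 516.5 pt.

516.5 pt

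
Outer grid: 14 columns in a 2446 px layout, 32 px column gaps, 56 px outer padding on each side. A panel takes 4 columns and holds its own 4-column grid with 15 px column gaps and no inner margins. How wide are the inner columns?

Outer content = 2446 − 2·56 = 2334 px.
2334 − 13·32 = 1918; ÷14 gives c = 137 px.
4-column span = 4·137 + 3·32 = 644 px.
4d + 3·15 = 644 → 4d = 599 → d = 149.75 px.

149.75 px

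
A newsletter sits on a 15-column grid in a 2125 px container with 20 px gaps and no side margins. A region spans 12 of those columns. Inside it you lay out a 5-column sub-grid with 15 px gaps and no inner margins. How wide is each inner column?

327.2 px

2125 − 14·20 = 1845; ÷15 gives c = 123 px.
Span of 12: 12·123 + 11·20 = 1476 + 220 = 1696 px.
1696 − 4·15 = 1636; ÷5 gives d = 327.2 px.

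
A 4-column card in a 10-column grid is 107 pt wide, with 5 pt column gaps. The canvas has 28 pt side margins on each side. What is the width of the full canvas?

331 pt

4 columns + 3 column gaps: 4c + 3·5 = 107.
4c = 107 − 15 = 92, so c = 23 pt.
Total width: 2·28 + 10·23 + 9·5 = 331 pt.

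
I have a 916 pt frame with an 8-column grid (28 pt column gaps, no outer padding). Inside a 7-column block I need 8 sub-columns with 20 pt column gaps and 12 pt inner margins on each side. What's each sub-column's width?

79.25 pt

Subtracting 7 column gaps of 28 leaves 720 for 8 columns, so c = 90 pt.
7-column span = 7·90 + 6·28 = 798 pt.
Inner content = 798 − 2·12 = 774 pt.
Subtracting 7 column gaps of 20 leaves 634 for 8 columns, so d = 79.25 pt.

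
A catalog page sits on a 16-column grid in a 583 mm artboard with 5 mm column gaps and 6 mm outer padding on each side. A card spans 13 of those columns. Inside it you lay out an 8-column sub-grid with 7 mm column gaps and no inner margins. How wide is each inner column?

Inside the margins: 583 − 12 = 571 mm.
Subtracting 15 column gaps of 5 leaves 496 for 16 columns, so c = 31 mm.
13-column span = 13·31 + 12·5 = 463 mm.
463 − 7·7 = 414; ÷8 gives d = 51.75 mm.

51.75 mm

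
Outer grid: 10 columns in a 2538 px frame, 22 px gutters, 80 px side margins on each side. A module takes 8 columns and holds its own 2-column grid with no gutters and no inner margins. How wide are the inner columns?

Subtract both margins: 2538 − 2·80 = 2378 px.
10c + 9·22 = 2378 → 10c = 2180 → c = 218 px.
8-column span = 8·218 + 7·22 = 1898 px.
1898 / 2 = 949 px per column.

949 px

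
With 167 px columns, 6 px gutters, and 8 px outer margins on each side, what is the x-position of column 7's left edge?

1046 px

Before column 7: the margin + 6 columns + 6 gutters.
Offset = 8 + 6·(167 + 6) = 8 + 1038 = 1046 px.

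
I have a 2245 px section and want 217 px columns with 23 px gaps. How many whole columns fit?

9 columns

9 columns: 9·217 + 8·23 = 2137 px ≤ 2245.
10 columns: 2377 px > 2245. So 9.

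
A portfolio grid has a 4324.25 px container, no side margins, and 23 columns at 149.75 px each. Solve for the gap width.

40 px

23·149.75 + 22g = 4324.25 → 22g = 880 → g = 40 px.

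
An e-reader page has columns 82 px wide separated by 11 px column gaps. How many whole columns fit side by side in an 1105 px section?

k columns need k·82 + (k−1)·11 = k·93 − 11.
k·93 − 11 ≤ 1105 → k ≤ 1116 / 93 ≈ 12.00, so k = 12.

12 columns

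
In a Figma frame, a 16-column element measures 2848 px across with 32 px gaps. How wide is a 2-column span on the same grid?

328 px

2848 − 15·32 = 2368; ÷16 gives c = 148 px.
2-column span = 2·148 + 1·32 = 328 px.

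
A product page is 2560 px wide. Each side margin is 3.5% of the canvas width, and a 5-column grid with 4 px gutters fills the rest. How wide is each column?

472.96 px

Each margin = 3.5% of 2560 = 89.6 px; content = 2560 − 2·89.6 = 2380.8 px.
5 columns + 4 gutters: 5c + 4·4 = 2380.8.
5c = 2380.8 − 16 = 2364.8, so c = 472.96 px.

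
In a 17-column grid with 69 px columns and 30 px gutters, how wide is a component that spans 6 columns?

564 px

6 columns plus 5 gutters: 414 + 150 = 564 px.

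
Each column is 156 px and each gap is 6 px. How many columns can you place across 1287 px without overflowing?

k columns need k·156 + (k−1)·6 = k·162 − 6.
k·162 − 6 ≤ 1287 → k ≤ 1293 / 162 ≈ 7.98, so k = 7.

7 columns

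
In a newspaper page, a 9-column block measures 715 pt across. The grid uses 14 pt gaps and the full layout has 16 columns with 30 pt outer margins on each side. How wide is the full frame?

1342 pt

Subtracting 8 gaps of 14 leaves 603 for 9 columns, so c = 67 pt.
Adding margins, columns and gutters: 60 + 1072 + 210 = 1342 pt.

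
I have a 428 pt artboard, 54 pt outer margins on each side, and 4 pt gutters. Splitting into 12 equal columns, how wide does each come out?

23 pt

Subtract both margins: 428 − 2·54 = 320 pt.
12 columns + 11 gutters: 12c + 11·4 = 320.
12c = 320 − 44 = 276, so c = 23 pt.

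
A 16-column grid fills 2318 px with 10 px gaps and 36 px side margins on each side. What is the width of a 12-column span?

Inside the margins: 2318 − 72 = 2246 px.
16c + 15·10 = 2246 → 16c = 2096 → c = 131 px.
12 columns plus 11 gaps: 1572 + 110 = 1682 px.

1682 px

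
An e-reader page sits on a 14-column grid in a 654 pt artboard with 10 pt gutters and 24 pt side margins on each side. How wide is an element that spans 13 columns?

562 pt

Subtract both margins: 654 − 2·24 = 606 pt.
14 columns + 13 gutters: 14c + 13·10 = 606.
14c = 606 − 130 = 476, so c = 34 pt.
13-column span = 13·34 + 12·10 = 562 pt.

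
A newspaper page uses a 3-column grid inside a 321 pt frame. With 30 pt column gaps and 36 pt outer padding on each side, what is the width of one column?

63 pt

Inside the margins: 321 − 72 = 249 pt.
Subtracting 2 column gaps of 30 leaves 189 for 3 columns, so c = 63 pt.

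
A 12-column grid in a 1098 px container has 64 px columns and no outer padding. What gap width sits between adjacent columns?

12·64 + 11g = 1098 → 11g = 330 → g = 30 px.

30 px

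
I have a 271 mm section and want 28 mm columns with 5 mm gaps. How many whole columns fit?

8 columns

Each extra column adds 28 + 5 = 33 mm.
(271 + 5) / 33 = 8.36, so 8 columns fit.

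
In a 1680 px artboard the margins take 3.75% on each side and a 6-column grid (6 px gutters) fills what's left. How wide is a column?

1680 × (1 − 2·3.75%) = 1680 × 92.5% = 1554 px for the columns.
6c + 5·6 = 1554 → 6c = 1524 → c = 254 px.

254 px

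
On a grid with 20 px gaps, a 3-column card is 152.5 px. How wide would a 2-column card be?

152.5 − 2·20 = 112.5; ÷3 gives c = 37.5 px.
Span of 2: 2·37.5 + 1·20 = 75 + 20 = 95 px.

95 px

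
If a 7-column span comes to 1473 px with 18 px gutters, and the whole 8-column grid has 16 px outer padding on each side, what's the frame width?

7 columns + 6 gutters: 7c + 6·18 = 1473.
7c = 1473 − 108 = 1365, so c = 195 px.
Frame = 2·16 + 8·195 + 7·18 = 32 + 1560 + 126 = 1718 px.

1718 px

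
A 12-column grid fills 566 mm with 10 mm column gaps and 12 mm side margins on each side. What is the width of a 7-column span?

312 mm

Content width = 566 − 2·12 = 542 mm.
542 − 11·10 = 432; ÷12 gives c = 36 mm.
7-column span = 7·36 + 6·10 = 312 mm.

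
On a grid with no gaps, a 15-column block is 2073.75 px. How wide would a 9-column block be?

1244.25 px

2073.75 / 15 = 138.25 px per column.
9-column span = 9·138.25 = 1244.25 px.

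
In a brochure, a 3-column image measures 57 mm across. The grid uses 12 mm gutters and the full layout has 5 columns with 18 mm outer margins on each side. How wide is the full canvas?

3c + 2·12 = 57 → 3c = 33 → c = 11 mm.
Adding margins, columns and gutters: 36 + 55 + 48 = 139 mm.

139 mm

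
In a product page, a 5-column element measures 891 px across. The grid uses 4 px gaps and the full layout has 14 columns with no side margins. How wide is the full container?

2502 px

5c + 4·4 = 891 → 5c = 875 → c = 175 px.
Summing: 2450 + 52 = 2502 px.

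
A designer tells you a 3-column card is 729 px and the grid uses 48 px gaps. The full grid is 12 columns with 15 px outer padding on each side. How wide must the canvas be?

3 columns + 2 gaps: 3c + 2·48 = 729.
3c = 729 − 96 = 633, so c = 211 px.
Adding margins, columns and gutters: 30 + 2532 + 528 = 3090 px.

3090 px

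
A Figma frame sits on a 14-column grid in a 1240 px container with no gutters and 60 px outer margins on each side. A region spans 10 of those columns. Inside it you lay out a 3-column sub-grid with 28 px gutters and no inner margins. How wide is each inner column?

248 px

Take off 120 px of margins, leaving 1120 px.
1120 / 14 = 80 px per column.
10-column span = 10·80 = 800 px.
3d + 2·28 = 800 → 3d = 744 → d = 248 px.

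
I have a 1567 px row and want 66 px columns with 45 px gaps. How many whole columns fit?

14 columns

k columns need k·66 + (k−1)·45 = k·111 − 45.
k·111 − 45 ≤ 1567 → k ≤ 1612 / 111 ≈ 14.52, so k = 14.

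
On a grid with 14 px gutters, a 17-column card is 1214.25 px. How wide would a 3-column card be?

202.75 px

Subtracting 16 gutters of 14 leaves 990.25 for 17 columns, so c = 58.25 px.
3-column span = 3·58.25 + 2·14 = 202.75 px.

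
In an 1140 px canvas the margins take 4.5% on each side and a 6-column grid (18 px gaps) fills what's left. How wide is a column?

157.9 px

Margins: 4.5% × 1140 = 51.3 px each, so content = 1140 − 102.6 = 1037.4 px.
6c + 5·18 = 1037.4 → 6c = 947.4 → c = 157.9 px.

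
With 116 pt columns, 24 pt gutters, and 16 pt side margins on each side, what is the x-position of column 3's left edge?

296 pt

Each column+gutter stride is 140 pt; 2 of them past the 16 pt margin is 16 + 280 = 296 pt.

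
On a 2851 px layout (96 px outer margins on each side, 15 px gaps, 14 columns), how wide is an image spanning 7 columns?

Take off 192 px of margins, leaving 2659 px.
2659 − 13·15 = 2464; ÷14 gives c = 176 px.
Span of 7: 7·176 + 6·15 = 1232 + 90 = 1322 px.

1322 px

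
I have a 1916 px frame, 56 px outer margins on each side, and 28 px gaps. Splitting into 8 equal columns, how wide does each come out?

201 px

Inside the margins: 1916 − 112 = 1804 px.
8 columns + 7 gaps: 8c + 7·28 = 1804.
8c = 1804 − 196 = 1608, so c = 201 px.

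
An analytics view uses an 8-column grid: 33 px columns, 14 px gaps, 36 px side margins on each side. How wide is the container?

Container = 2·36 + 8·33 + 7·14 = 72 + 264 + 98 = 434 px.

434 px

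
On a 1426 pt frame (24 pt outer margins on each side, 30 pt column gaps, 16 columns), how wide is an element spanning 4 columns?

322 pt

Content width = 1426 − 2·24 = 1378 pt.
1378 − 15·30 = 928; ÷16 gives c = 58 pt.
4-column span = 4·58 + 3·30 = 322 pt.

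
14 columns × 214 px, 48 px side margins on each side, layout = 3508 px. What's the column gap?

32 px

Subtract both margins: 3508 − 2·48 = 3412 px.
14·214 + 13g = 3412 → 13g = 416 → g = 32 px.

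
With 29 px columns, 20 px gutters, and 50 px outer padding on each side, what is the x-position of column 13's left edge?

Column 13 starts at margin + 12·(column + gutter) = 50 + 12·49 = 638 px.

638 px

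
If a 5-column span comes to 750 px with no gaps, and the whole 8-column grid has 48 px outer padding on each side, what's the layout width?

5c = 750 → c = 150 px.
Layout = 2·48 + 8·150 = 96 + 1200 = 1296 px.

1296 px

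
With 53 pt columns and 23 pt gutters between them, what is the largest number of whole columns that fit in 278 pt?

Each extra column adds 53 + 23 = 76 pt.
(278 + 23) / 76 = 3.96, so 3 columns fit.

3 columns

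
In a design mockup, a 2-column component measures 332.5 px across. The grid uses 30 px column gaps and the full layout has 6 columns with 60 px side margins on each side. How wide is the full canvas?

Subtracting 1 column gap of 30 leaves 302.5 for 2 columns, so c = 151.25 px.
Adding margins, columns and gutters: 120 + 907.5 + 150 = 1177.5 px.

1177.5 px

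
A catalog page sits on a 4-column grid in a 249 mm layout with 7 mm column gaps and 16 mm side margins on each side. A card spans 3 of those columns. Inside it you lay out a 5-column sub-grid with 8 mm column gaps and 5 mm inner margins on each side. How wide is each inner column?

Outer content = 249 − 2·16 = 217 mm.
4c + 3·7 = 217 → 4c = 196 → c = 49 mm.
Span of 3: 3·49 + 2·7 = 147 + 14 = 161 mm.
Inner content = 161 − 2·5 = 151 mm.
5 columns + 4 column gaps: 5d + 4·8 = 151.
5d = 151 − 32 = 119, so d = 23.8 mm.

23.8 mm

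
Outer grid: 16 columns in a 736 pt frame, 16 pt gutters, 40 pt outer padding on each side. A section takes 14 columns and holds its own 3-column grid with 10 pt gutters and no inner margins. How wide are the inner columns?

Subtract both margins: 736 − 2·40 = 656 pt.
16c + 15·16 = 656 → 16c = 416 → c = 26 pt.
Span of 14: 14·26 + 13·16 = 364 + 208 = 572 pt.
572 − 2·10 = 552; ÷3 gives d = 184 pt.

184 pt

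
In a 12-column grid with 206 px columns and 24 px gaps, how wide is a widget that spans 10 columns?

2276 px

Span of 10: 10·206 + 9·24 = 2060 + 216 = 2276 px.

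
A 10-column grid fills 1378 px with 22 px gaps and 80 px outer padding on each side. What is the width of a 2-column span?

Inside the margins: 1378 − 160 = 1218 px.
Subtracting 9 gaps of 22 leaves 1020 for 10 columns, so c = 102 px.
2 columns plus 1 gap: 204 + 22 = 226 px.

226 px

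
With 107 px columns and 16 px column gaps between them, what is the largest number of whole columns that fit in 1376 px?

11 columns: 11·107 + 10·16 = 1337 px ≤ 1376.
12 columns: 1460 px > 1376. So 11.

11 columns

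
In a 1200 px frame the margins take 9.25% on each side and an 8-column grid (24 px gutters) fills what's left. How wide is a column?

1200 × (1 − 2·9.25%) = 1200 × 81.5% = 978 px for the columns.
8 columns + 7 gutters: 8c + 7·24 = 978.
8c = 978 − 168 = 810, so c = 101.25 px.

101.25 px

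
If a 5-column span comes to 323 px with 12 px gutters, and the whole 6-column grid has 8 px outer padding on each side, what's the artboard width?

406 px

Subtracting 4 gutters of 12 leaves 275 for 5 columns, so c = 55 px.
Artboard = 2·8 + 6·55 + 5·12 = 16 + 330 + 60 = 406 px.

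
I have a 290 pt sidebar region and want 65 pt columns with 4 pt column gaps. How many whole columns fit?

4 columns

k columns need k·65 + (k−1)·4 = k·69 − 4.
k·69 − 4 ≤ 290 → k ≤ 294 / 69 ≈ 4.26, so k = 4.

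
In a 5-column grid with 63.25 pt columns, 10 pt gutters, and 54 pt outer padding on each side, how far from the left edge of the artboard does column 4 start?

Before column 4: the margin + 3 columns + 3 gutters.
Offset = 54 + 3·(63.25 + 10) = 54 + 219.75 = 273.75 pt.

273.75 pt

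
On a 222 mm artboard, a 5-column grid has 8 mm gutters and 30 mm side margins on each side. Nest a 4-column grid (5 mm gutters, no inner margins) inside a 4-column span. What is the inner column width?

28.25 mm

Subtract both margins: 222 − 2·30 = 162 mm.
Subtracting 4 gutters of 8 leaves 130 for 5 columns, so c = 26 mm.
Span of 4: 4·26 + 3·8 = 104 + 24 = 128 mm.
4d + 3·5 = 128 → 4d = 113 → d = 28.25 mm.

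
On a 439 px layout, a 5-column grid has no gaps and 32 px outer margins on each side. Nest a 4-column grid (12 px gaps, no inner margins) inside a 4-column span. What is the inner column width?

Outer content = 439 − 2·32 = 375 px.
5c = 375 → c = 75 px.
4-column span = 4·75 = 300 px.
Subtracting 3 gaps of 12 leaves 264 for 4 columns, so d = 66 px.

66 px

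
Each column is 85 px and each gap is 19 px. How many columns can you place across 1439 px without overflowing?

14 columns

k columns need k·85 + (k−1)·19 = k·104 − 19.
k·104 − 19 ≤ 1439 → k ≤ 1458 / 104 ≈ 14.02, so k = 14.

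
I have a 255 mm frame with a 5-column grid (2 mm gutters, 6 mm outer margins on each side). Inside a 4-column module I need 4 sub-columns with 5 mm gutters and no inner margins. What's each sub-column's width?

Outer content = 255 − 2·6 = 243 mm.
5c + 4·2 = 243 → 5c = 235 → c = 47 mm.
Span of 4: 4·47 + 3·2 = 188 + 6 = 194 mm.
Subtracting 3 gutters of 5 leaves 179 for 4 columns, so d = 44.75 mm.

44.75 mm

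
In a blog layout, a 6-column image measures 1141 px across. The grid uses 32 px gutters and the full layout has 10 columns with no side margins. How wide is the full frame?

1923 px

1141 − 5·32 = 981; ÷6 gives c = 163.5 px.
Frame = 10·163.5 + 9·32 = 1635 + 288 = 1923 px.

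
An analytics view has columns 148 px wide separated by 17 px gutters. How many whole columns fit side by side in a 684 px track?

4 columns

4 columns: 4·148 + 3·17 = 643 px ≤ 684.
5 columns: 808 px > 684. So 4.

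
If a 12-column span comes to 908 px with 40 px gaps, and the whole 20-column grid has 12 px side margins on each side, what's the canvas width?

1564 px

908 − 11·40 = 468; ÷12 gives c = 39 px.
Adding margins, columns and gutters: 24 + 780 + 760 = 1564 px.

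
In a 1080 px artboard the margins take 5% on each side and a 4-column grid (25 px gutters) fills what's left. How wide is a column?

Margins: 5% × 1080 = 54 px each, so content = 1080 − 108 = 972 px.
4 columns + 3 gutters: 4c + 3·25 = 972.
4c = 972 − 75 = 897, so c = 224.25 px.

224.25 px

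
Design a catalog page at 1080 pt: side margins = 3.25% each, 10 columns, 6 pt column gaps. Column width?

Each margin = 3.25% of 1080 = 35.1 pt; content = 1080 − 2·35.1 = 1009.8 pt.
10 columns + 9 column gaps: 10c + 9·6 = 1009.8.
10c = 1009.8 − 54 = 955.8, so c = 95.58 pt.

95.58 pt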